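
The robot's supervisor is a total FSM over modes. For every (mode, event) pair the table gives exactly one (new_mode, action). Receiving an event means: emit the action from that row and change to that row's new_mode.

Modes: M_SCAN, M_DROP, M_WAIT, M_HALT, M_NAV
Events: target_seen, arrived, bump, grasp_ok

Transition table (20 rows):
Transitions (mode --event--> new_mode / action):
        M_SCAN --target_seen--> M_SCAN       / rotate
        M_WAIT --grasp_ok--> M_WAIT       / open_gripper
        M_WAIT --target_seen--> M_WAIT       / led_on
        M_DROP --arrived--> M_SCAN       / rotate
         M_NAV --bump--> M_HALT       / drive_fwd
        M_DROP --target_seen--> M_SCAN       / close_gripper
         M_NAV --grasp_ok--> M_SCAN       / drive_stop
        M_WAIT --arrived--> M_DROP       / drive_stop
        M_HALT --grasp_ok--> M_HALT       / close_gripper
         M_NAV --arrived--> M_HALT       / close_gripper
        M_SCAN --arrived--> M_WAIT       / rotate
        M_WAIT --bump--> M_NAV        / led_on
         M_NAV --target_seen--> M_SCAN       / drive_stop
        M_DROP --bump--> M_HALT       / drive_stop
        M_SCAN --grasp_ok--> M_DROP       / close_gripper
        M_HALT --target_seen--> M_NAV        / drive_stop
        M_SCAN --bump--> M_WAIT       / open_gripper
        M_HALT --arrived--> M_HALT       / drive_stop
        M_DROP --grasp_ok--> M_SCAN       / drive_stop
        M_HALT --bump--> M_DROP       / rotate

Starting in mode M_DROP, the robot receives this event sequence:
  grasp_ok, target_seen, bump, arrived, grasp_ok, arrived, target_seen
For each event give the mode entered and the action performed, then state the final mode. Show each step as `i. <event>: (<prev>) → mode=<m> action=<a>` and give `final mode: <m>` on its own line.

final mode: M_WAIT

1. grasp_ok: (M_DROP) → mode=M_SCAN action=drive_stop
2. target_seen: (M_SCAN) → mode=M_SCAN action=rotate
3. bump: (M_SCAN) → mode=M_WAIT action=open_gripper
4. arrived: (M_WAIT) → mode=M_DROP action=drive_stop
5. grasp_ok: (M_DROP) → mode=M_SCAN action=drive_stop
6. arrived: (M_SCAN) → mode=M_WAIT action=rotate
7. target_seen: (M_WAIT) → mode=M_WAIT action=led_on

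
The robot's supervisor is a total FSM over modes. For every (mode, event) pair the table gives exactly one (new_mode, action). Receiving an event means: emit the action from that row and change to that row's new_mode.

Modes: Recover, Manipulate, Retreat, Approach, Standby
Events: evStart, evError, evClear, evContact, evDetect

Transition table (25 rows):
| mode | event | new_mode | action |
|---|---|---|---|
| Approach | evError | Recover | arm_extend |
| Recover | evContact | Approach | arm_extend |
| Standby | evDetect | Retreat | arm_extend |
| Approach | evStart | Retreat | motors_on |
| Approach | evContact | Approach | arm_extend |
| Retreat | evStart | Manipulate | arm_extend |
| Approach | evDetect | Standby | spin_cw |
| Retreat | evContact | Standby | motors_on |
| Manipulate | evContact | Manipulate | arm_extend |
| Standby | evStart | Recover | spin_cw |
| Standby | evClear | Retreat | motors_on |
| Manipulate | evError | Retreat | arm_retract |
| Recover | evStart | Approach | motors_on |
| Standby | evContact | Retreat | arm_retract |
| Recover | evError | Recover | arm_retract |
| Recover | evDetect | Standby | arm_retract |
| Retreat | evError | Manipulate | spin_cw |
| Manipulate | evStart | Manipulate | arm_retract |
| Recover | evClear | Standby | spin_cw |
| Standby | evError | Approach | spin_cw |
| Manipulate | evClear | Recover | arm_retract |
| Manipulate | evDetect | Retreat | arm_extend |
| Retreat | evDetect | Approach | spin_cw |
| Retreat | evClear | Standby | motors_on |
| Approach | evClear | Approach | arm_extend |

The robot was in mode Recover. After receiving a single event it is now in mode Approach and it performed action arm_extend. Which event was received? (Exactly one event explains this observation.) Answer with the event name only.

evContact

try evStart: (Recover, evStart) → (Approach, motors_on)
try evError: (Recover, evError) → (Recover, arm_retract)
try evClear: (Recover, evClear) → (Standby, spin_cw)
try evContact: (Recover, evContact) → (Approach, arm_extend)  ← matches
try evDetect: (Recover, evDetect) → (Standby, arm_retract)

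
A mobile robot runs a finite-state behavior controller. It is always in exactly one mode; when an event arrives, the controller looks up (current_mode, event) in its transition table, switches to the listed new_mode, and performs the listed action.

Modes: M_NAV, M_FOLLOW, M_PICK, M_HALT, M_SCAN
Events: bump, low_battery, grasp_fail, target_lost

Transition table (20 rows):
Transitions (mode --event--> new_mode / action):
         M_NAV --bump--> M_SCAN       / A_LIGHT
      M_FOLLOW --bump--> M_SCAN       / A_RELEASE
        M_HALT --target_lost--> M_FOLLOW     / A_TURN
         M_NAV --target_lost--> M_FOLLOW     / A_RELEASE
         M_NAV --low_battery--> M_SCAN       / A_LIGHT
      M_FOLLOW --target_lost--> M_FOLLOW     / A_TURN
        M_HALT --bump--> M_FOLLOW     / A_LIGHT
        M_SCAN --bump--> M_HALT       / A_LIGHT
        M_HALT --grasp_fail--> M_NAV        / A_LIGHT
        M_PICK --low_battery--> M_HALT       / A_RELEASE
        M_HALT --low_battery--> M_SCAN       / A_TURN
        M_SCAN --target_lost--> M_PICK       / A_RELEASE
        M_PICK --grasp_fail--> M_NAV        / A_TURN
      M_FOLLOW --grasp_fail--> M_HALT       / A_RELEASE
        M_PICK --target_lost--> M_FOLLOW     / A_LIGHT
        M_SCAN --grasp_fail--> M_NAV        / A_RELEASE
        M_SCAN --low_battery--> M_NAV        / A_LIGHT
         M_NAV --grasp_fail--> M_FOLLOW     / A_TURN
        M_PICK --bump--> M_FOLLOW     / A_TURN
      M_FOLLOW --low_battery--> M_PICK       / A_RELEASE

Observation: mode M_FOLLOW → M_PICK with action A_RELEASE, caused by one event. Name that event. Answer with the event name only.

low_battery

try bump: (M_FOLLOW, bump) → (M_SCAN, A_RELEASE)
try low_battery: (M_FOLLOW, low_battery) → (M_PICK, A_RELEASE)  ← matches
try grasp_fail: (M_FOLLOW, grasp_fail) → (M_HALT, A_RELEASE)
try target_lost: (M_FOLLOW, target_lost) → (M_FOLLOW, A_TURN)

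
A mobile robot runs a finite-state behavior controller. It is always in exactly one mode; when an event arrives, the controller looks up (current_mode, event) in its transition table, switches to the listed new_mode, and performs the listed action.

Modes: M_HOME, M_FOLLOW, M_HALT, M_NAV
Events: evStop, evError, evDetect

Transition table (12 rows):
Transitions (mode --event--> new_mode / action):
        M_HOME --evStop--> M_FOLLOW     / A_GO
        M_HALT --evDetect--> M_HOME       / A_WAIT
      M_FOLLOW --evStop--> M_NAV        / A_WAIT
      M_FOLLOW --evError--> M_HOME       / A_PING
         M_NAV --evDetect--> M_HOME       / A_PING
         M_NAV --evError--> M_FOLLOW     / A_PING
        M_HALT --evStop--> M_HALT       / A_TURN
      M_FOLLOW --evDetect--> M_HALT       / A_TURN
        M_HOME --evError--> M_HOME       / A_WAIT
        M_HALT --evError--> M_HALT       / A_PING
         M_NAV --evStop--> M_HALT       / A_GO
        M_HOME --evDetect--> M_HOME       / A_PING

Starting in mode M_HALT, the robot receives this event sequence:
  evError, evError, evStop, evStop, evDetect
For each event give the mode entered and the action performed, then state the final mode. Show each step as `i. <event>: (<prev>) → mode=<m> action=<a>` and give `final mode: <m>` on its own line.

1. evError: (M_HALT) → mode=M_HALT action=A_PING
2. evError: (M_HALT) → mode=M_HALT action=A_PING
3. evStop: (M_HALT) → mode=M_HALT action=A_TURN
4. evStop: (M_HALT) → mode=M_HALT action=A_TURN
5. evDetect: (M_HALT) → mode=M_HOME action=A_WAIT

final mode: M_HOME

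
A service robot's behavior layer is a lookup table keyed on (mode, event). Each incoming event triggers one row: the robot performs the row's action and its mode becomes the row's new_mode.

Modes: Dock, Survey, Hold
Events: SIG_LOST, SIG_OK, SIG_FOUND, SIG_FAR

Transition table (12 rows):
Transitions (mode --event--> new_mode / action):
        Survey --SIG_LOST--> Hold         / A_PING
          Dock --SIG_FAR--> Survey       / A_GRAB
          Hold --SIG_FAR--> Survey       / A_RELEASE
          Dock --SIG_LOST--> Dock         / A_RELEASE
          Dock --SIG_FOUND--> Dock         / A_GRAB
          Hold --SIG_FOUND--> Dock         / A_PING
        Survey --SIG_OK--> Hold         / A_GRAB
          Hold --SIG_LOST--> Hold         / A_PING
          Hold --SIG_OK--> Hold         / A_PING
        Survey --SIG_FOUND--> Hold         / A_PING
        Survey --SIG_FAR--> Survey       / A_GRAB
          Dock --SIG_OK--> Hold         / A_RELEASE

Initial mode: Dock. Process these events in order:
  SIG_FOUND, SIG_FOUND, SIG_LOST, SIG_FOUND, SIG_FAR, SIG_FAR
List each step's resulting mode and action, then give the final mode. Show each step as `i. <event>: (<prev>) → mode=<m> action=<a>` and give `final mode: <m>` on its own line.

1. SIG_FOUND: (Dock) → mode=Dock action=A_GRAB
2. SIG_FOUND: (Dock) → mode=Dock action=A_GRAB
3. SIG_LOST: (Dock) → mode=Dock action=A_RELEASE
4. SIG_FOUND: (Dock) → mode=Dock action=A_GRAB
5. SIG_FAR: (Dock) → mode=Survey action=A_GRAB
6. SIG_FAR: (Survey) → mode=Survey action=A_GRAB

final mode: Survey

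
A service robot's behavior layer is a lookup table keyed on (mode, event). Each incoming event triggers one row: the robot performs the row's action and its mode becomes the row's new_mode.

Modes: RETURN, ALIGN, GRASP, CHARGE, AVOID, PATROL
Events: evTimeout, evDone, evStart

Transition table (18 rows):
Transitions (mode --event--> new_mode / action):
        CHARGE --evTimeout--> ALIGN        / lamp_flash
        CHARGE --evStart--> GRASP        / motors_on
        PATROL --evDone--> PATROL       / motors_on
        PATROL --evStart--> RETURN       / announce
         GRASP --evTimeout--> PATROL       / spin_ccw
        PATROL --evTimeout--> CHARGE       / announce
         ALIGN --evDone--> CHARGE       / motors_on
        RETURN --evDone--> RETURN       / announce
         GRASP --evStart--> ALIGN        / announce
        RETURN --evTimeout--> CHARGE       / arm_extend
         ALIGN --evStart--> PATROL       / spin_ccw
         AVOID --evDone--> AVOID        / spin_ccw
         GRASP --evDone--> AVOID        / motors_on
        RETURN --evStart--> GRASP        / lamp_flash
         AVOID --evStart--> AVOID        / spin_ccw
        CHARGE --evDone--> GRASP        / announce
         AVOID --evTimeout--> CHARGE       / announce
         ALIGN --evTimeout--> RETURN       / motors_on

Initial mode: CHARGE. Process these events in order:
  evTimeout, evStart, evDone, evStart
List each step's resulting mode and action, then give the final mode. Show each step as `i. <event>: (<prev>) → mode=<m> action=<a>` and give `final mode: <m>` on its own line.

1. evTimeout: (CHARGE) → mode=ALIGN action=lamp_flash
2. evStart: (ALIGN) → mode=PATROL action=spin_ccw
3. evDone: (PATROL) → mode=PATROL action=motors_on
4. evStart: (PATROL) → mode=RETURN action=announce

final mode: RETURN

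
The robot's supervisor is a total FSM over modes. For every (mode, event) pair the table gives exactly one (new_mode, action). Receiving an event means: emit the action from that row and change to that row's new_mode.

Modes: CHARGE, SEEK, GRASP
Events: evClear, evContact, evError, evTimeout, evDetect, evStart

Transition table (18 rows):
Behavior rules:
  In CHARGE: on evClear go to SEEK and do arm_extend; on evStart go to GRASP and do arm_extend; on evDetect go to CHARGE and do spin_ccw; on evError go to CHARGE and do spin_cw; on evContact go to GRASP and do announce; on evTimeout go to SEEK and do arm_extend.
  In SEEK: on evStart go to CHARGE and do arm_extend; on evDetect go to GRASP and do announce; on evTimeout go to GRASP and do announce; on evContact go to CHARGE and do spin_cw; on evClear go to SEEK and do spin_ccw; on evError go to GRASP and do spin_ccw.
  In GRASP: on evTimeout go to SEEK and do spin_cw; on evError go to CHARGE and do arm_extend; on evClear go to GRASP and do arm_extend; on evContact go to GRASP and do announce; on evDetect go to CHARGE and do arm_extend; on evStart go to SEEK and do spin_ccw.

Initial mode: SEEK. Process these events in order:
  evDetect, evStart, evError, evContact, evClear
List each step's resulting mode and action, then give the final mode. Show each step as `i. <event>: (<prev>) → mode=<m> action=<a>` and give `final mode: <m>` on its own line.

1. evDetect: (SEEK) → mode=GRASP action=announce
2. evStart: (GRASP) → mode=SEEK action=spin_ccw
3. evError: (SEEK) → mode=GRASP action=spin_ccw
4. evContact: (GRASP) → mode=GRASP action=announce
5. evClear: (GRASP) → mode=GRASP action=arm_extend

final mode: GRASP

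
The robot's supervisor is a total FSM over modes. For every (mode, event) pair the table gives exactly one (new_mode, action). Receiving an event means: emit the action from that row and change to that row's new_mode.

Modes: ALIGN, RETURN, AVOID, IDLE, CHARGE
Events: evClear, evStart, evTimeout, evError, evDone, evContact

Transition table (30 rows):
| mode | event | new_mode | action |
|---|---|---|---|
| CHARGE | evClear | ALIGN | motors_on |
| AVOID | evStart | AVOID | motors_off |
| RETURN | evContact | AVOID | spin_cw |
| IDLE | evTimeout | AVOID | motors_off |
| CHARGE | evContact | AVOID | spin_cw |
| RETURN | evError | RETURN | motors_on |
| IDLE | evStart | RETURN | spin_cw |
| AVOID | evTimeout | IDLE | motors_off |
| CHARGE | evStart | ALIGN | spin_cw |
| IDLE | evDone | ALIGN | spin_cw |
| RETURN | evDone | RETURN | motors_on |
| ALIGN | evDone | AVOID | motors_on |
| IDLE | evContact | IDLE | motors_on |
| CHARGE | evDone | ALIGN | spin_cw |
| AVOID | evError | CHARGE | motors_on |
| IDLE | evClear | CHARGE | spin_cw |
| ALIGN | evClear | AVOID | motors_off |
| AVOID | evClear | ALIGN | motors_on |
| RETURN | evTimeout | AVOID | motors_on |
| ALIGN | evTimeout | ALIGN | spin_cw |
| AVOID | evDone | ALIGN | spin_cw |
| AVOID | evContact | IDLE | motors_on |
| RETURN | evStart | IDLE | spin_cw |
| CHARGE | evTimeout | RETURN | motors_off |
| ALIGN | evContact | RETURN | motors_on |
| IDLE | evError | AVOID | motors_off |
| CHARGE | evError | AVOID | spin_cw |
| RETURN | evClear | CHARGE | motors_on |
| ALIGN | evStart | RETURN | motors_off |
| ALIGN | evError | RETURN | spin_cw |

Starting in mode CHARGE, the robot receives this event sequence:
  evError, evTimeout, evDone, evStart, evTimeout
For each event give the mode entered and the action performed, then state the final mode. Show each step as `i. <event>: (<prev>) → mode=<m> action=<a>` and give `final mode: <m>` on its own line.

1. evError: (CHARGE) → mode=AVOID action=spin_cw
2. evTimeout: (AVOID) → mode=IDLE action=motors_off
3. evDone: (IDLE) → mode=ALIGN action=spin_cw
4. evStart: (ALIGN) → mode=RETURN action=motors_off
5. evTimeout: (RETURN) → mode=AVOID action=motors_on

final mode: AVOID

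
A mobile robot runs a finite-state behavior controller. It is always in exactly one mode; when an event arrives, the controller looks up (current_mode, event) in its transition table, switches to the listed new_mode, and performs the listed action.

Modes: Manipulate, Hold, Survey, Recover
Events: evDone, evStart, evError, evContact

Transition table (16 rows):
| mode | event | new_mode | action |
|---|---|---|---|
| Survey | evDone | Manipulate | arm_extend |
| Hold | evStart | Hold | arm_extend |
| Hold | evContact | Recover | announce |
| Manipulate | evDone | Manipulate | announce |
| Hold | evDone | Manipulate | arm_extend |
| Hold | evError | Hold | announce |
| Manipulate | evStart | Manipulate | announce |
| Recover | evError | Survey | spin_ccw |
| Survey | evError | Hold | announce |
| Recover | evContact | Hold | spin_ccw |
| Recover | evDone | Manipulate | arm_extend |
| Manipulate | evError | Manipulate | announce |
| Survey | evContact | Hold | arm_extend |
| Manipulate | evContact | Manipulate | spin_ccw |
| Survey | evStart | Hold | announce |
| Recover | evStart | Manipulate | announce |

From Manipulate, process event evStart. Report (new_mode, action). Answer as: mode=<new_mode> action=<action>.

mode=Manipulate action=announce

current mode = Manipulate; filter table to that mode:
  (Manipulate, evDone) → (Manipulate, announce)
  (Manipulate, evStart) → (Manipulate, announce)  ← event matches
  (Manipulate, evError) → (Manipulate, announce)
  (Manipulate, evContact) → (Manipulate, spin_ccw)
event = evStart selects (Manipulate, announce)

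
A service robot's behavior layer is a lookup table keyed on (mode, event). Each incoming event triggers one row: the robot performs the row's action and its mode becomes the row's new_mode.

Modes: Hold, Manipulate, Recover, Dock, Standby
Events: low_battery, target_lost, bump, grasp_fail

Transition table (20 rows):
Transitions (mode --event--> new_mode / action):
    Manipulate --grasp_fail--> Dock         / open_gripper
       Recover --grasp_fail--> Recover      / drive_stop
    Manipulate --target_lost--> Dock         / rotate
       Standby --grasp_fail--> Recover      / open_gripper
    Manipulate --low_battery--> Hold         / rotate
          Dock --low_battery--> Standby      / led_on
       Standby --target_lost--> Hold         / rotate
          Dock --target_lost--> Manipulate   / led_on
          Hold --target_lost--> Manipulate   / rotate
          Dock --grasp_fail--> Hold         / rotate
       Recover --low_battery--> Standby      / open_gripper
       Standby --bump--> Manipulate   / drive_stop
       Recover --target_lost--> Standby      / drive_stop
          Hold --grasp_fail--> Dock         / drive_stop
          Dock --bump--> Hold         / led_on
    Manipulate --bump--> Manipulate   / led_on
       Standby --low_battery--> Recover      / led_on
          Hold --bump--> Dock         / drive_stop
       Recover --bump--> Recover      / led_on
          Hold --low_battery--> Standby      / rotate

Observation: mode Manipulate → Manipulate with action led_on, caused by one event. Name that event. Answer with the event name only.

bump

try low_battery: (Manipulate, low_battery) → (Hold, rotate)
try target_lost: (Manipulate, target_lost) → (Dock, rotate)
try bump: (Manipulate, bump) → (Manipulate, led_on)  ← matches
try grasp_fail: (Manipulate, grasp_fail) → (Dock, open_gripper)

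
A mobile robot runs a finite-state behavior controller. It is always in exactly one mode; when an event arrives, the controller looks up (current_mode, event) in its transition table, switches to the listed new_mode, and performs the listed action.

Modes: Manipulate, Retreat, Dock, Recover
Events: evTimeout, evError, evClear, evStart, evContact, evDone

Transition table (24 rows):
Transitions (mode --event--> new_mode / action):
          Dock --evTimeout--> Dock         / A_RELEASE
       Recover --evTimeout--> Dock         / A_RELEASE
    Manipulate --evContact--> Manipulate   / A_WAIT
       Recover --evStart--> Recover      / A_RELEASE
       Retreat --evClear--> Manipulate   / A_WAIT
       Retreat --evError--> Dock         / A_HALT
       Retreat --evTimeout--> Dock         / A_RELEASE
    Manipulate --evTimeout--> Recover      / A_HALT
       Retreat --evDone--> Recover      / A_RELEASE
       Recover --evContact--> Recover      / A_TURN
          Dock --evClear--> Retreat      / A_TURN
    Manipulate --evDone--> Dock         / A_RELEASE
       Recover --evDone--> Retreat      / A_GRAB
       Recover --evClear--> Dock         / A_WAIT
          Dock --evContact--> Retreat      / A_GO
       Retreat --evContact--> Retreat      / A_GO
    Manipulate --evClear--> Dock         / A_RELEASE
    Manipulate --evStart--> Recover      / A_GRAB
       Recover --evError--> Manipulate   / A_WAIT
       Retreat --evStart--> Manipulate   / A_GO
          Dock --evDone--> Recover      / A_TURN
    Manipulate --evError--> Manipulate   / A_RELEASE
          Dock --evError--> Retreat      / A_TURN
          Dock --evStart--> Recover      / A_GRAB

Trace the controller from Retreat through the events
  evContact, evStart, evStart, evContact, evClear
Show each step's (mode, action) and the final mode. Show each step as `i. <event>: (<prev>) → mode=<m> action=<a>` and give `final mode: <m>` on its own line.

final mode: Dock

1. evContact: (Retreat) → mode=Retreat action=A_GO
2. evStart: (Retreat) → mode=Manipulate action=A_GO
3. evStart: (Manipulate) → mode=Recover action=A_GRAB
4. evContact: (Recover) → mode=Recover action=A_TURN
5. evClear: (Recover) → mode=Dock action=A_WAIT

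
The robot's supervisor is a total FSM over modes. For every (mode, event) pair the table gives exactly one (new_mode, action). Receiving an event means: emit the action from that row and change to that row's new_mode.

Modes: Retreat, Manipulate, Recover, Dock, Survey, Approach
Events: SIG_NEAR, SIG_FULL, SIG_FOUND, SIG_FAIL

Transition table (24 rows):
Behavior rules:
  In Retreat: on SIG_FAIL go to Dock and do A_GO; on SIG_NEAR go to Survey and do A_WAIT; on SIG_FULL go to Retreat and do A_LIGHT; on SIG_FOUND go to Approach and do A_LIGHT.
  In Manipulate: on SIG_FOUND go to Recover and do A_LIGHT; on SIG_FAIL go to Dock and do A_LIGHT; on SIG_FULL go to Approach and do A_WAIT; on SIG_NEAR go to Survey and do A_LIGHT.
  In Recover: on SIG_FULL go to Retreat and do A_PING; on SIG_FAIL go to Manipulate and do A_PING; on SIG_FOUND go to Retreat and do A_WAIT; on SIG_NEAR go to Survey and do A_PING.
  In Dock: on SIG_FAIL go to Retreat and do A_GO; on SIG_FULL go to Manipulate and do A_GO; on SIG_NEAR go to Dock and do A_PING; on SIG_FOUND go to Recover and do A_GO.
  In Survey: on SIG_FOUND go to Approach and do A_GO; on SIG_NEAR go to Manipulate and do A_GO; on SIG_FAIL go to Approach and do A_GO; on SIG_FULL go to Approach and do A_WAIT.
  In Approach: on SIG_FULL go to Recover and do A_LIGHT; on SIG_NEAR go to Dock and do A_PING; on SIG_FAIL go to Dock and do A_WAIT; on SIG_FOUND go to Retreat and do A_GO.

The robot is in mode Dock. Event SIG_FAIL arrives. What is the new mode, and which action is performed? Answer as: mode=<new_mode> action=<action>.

mode=Retreat action=A_GO

current mode = Dock; filter table to that mode:
  (Dock, SIG_FAIL) → (Retreat, A_GO)  ← event matches
  (Dock, SIG_FULL) → (Manipulate, A_GO)
  (Dock, SIG_NEAR) → (Dock, A_PING)
  (Dock, SIG_FOUND) → (Recover, A_GO)
event = SIG_FAIL selects (Retreat, A_GO)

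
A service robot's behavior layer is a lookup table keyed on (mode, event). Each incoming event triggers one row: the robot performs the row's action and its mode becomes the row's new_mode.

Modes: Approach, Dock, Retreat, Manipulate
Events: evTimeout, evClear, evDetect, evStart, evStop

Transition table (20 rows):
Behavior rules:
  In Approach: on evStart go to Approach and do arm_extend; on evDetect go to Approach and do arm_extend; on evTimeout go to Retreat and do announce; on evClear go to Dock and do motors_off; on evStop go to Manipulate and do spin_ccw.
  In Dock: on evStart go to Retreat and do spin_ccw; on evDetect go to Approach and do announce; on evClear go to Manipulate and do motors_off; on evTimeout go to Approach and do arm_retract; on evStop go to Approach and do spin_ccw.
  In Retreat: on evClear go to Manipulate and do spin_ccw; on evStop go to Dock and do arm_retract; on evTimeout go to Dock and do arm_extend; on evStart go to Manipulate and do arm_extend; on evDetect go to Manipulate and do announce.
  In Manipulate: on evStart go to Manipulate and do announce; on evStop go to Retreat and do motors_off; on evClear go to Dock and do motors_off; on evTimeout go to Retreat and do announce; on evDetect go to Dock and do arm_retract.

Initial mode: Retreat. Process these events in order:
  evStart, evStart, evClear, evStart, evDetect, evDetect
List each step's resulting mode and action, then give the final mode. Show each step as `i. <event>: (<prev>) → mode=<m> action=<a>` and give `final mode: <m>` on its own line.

1. evStart: (Retreat) → mode=Manipulate action=arm_extend
2. evStart: (Manipulate) → mode=Manipulate action=announce
3. evClear: (Manipulate) → mode=Dock action=motors_off
4. evStart: (Dock) → mode=Retreat action=spin_ccw
5. evDetect: (Retreat) → mode=Manipulate action=announce
6. evDetect: (Manipulate) → mode=Dock action=arm_retract

final mode: Dock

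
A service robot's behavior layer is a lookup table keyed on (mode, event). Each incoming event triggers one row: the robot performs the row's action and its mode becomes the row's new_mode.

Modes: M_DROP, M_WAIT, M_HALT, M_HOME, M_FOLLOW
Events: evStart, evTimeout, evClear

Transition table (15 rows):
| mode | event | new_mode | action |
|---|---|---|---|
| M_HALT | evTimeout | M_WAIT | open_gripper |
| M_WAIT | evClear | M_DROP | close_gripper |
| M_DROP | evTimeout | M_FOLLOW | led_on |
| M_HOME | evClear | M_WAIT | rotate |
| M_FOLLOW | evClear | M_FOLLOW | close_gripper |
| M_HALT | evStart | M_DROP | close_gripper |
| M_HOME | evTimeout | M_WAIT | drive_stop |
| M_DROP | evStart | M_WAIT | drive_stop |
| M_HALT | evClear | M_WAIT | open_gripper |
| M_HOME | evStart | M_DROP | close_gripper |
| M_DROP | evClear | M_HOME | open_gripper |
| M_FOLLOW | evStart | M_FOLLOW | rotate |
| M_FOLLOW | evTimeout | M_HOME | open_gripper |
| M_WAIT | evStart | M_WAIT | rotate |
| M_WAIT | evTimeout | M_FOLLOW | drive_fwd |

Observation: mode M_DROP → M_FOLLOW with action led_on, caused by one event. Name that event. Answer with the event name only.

evTimeout

try evStart: (M_DROP, evStart) → (M_WAIT, drive_stop)
try evTimeout: (M_DROP, evTimeout) → (M_FOLLOW, led_on)  ← matches
try evClear: (M_DROP, evClear) → (M_HOME, open_gripper)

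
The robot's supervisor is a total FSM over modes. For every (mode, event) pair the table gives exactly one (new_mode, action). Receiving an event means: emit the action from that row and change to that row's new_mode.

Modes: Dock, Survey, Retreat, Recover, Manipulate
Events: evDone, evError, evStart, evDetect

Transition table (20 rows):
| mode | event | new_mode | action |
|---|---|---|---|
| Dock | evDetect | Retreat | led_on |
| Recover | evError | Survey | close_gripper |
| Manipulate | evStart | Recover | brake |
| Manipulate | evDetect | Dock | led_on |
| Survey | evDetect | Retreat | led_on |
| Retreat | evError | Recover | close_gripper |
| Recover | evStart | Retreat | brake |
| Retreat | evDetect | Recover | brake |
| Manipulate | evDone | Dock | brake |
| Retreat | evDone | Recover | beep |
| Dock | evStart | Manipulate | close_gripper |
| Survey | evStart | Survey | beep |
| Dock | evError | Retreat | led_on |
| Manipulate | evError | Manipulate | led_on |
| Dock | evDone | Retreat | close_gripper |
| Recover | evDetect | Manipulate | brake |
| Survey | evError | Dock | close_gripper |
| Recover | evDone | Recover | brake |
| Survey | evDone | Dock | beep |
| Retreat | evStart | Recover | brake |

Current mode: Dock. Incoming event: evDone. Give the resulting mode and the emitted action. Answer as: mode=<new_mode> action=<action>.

current mode = Dock; filter table to that mode:
  (Dock, evDetect) → (Retreat, led_on)
  (Dock, evStart) → (Manipulate, close_gripper)
  (Dock, evError) → (Retreat, led_on)
  (Dock, evDone) → (Retreat, close_gripper)  ← event matches
event = evDone selects (Retreat, close_gripper)

mode=Retreat action=close_gripper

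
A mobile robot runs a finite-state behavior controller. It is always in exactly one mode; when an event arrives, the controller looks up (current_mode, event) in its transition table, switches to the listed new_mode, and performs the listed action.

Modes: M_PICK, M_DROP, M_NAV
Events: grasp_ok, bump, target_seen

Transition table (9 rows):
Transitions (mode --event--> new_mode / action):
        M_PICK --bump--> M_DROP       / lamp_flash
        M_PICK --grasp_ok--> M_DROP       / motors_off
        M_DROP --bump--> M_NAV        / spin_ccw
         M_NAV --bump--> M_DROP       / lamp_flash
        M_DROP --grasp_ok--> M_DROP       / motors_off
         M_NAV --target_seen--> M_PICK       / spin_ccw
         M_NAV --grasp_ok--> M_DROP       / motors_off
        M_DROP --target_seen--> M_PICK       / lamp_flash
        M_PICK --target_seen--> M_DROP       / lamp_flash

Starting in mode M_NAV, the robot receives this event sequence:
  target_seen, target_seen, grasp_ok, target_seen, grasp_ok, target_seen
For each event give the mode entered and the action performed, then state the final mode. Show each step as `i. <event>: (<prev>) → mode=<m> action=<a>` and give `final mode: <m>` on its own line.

1. target_seen: (M_NAV) → mode=M_PICK action=spin_ccw
2. target_seen: (M_PICK) → mode=M_DROP action=lamp_flash
3. grasp_ok: (M_DROP) → mode=M_DROP action=motors_off
4. target_seen: (M_DROP) → mode=M_PICK action=lamp_flash
5. grasp_ok: (M_PICK) → mode=M_DROP action=motors_off
6. target_seen: (M_DROP) → mode=M_PICK action=lamp_flash

final mode: M_PICK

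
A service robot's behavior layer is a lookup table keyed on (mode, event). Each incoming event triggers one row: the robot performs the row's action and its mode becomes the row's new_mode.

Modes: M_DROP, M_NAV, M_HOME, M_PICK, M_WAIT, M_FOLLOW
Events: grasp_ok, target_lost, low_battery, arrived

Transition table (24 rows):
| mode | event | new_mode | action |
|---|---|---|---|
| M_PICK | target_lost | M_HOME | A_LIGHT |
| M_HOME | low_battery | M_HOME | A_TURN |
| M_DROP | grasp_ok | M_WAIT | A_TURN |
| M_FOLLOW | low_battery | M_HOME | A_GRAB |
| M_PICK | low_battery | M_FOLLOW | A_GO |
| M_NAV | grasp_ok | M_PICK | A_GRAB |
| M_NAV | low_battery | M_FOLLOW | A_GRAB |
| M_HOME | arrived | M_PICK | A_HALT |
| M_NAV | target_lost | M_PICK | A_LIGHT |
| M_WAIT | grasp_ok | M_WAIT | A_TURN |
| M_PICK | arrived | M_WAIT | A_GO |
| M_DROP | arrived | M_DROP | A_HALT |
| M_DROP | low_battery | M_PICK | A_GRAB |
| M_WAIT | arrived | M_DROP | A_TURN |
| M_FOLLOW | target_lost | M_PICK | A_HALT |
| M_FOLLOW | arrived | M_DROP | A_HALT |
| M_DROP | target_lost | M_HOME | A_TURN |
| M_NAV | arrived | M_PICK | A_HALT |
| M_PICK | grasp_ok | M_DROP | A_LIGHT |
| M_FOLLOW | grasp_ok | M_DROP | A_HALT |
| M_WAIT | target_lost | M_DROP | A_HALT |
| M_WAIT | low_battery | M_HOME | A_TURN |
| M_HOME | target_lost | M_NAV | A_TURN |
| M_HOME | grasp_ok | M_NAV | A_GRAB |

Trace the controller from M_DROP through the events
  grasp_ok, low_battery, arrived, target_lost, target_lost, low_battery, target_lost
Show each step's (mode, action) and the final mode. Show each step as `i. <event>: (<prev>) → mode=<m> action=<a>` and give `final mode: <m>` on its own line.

final mode: M_PICK

1. grasp_ok: (M_DROP) → mode=M_WAIT action=A_TURN
2. low_battery: (M_WAIT) → mode=M_HOME action=A_TURN
3. arrived: (M_HOME) → mode=M_PICK action=A_HALT
4. target_lost: (M_PICK) → mode=M_HOME action=A_LIGHT
5. target_lost: (M_HOME) → mode=M_NAV action=A_TURN
6. low_battery: (M_NAV) → mode=M_FOLLOW action=A_GRAB
7. target_lost: (M_FOLLOW) → mode=M_PICK action=A_HALT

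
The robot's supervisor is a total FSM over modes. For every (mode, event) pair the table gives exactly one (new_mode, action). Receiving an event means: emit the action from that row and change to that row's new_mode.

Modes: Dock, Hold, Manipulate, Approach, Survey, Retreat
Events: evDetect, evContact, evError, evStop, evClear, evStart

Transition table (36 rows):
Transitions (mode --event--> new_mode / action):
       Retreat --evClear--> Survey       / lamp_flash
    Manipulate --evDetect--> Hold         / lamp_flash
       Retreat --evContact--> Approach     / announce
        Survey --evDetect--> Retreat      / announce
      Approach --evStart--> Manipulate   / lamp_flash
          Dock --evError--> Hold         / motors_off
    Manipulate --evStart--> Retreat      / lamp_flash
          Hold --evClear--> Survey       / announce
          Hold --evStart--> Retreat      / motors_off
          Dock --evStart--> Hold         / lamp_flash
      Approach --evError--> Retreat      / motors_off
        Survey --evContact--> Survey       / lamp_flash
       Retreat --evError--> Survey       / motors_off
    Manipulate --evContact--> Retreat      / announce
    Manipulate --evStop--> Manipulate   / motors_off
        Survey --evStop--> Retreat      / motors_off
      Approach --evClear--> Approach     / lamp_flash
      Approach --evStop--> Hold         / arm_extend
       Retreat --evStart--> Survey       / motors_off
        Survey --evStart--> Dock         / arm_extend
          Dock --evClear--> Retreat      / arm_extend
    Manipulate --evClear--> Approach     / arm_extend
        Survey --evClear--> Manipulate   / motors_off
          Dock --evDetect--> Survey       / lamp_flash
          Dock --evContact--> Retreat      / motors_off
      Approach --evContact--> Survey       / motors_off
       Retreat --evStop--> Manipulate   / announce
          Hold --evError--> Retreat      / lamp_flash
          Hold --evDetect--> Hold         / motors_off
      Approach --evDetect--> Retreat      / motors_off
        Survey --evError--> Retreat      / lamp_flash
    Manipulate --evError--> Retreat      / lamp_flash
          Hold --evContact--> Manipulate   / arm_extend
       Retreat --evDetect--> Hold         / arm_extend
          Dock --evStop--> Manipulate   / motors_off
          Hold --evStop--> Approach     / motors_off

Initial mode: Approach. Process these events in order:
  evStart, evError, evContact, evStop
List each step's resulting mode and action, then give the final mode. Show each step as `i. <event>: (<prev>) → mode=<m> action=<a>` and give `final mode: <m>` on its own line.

1. evStart: (Approach) → mode=Manipulate action=lamp_flash
2. evError: (Manipulate) → mode=Retreat action=lamp_flash
3. evContact: (Retreat) → mode=Approach action=announce
4. evStop: (Approach) → mode=Hold action=arm_extend

final mode: Hold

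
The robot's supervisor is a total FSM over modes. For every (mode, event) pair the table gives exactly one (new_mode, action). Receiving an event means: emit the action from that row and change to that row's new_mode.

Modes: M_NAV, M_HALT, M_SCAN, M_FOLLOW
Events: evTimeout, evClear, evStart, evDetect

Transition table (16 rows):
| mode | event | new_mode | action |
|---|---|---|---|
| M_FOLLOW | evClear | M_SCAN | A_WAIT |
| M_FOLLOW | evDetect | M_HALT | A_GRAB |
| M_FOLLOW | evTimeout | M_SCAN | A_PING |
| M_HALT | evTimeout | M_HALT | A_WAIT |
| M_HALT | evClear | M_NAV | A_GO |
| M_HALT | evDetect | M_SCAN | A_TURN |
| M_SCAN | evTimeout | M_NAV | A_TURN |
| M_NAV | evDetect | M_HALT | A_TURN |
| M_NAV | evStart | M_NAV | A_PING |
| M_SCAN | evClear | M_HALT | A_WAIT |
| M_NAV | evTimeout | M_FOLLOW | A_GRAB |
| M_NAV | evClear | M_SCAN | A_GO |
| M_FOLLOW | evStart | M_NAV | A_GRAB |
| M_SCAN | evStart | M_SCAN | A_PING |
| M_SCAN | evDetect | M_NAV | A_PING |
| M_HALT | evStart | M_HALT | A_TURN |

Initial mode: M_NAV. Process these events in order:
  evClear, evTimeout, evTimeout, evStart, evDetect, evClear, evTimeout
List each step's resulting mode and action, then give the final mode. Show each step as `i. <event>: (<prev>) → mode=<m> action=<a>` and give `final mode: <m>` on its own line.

1. evClear: (M_NAV) → mode=M_SCAN action=A_GO
2. evTimeout: (M_SCAN) → mode=M_NAV action=A_TURN
3. evTimeout: (M_NAV) → mode=M_FOLLOW action=A_GRAB
4. evStart: (M_FOLLOW) → mode=M_NAV action=A_GRAB
5. evDetect: (M_NAV) → mode=M_HALT action=A_TURN
6. evClear: (M_HALT) → mode=M_NAV action=A_GO
7. evTimeout: (M_NAV) → mode=M_FOLLOW action=A_GRAB

final mode: M_FOLLOW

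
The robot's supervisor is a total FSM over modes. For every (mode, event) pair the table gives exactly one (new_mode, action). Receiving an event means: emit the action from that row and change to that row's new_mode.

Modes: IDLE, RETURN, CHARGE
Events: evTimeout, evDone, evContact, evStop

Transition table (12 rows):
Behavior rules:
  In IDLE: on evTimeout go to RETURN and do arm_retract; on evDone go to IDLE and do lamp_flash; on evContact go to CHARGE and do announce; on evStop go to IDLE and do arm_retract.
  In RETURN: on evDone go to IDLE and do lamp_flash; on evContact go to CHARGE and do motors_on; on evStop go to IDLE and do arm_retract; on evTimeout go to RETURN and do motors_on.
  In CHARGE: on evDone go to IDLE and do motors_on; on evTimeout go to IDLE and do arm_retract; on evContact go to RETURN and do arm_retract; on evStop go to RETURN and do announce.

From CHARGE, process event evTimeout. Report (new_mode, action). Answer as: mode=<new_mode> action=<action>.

current mode = CHARGE; filter table to that mode:
  (CHARGE, evDone) → (IDLE, motors_on)
  (CHARGE, evTimeout) → (IDLE, arm_retract)  ← event matches
  (CHARGE, evContact) → (RETURN, arm_retract)
  (CHARGE, evStop) → (RETURN, announce)
event = evTimeout selects (IDLE, arm_retract)

mode=IDLE action=arm_retract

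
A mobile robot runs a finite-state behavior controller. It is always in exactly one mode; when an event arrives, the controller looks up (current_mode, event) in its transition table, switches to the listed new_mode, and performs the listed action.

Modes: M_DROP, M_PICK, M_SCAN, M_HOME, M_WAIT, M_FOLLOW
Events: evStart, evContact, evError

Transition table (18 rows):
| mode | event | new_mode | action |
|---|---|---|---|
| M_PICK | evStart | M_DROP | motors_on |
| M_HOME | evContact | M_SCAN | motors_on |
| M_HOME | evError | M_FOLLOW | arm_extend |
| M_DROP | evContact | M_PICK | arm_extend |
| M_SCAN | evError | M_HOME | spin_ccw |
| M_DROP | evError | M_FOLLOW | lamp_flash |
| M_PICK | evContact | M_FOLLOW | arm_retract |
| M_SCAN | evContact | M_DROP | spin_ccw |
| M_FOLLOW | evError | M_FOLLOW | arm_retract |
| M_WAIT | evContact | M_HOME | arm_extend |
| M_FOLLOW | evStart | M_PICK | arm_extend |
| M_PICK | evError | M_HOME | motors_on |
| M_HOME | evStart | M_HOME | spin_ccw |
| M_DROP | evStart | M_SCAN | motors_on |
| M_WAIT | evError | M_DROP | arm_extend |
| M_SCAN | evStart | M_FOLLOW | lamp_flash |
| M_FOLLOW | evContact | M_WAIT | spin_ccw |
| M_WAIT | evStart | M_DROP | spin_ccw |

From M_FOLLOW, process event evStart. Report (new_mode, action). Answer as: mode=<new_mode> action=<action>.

mode=M_PICK action=arm_extend

current mode = M_FOLLOW; filter table to that mode:
  (M_FOLLOW, evError) → (M_FOLLOW, arm_retract)
  (M_FOLLOW, evStart) → (M_PICK, arm_extend)  ← event matches
  (M_FOLLOW, evContact) → (M_WAIT, spin_ccw)
event = evStart selects (M_PICK, arm_extend)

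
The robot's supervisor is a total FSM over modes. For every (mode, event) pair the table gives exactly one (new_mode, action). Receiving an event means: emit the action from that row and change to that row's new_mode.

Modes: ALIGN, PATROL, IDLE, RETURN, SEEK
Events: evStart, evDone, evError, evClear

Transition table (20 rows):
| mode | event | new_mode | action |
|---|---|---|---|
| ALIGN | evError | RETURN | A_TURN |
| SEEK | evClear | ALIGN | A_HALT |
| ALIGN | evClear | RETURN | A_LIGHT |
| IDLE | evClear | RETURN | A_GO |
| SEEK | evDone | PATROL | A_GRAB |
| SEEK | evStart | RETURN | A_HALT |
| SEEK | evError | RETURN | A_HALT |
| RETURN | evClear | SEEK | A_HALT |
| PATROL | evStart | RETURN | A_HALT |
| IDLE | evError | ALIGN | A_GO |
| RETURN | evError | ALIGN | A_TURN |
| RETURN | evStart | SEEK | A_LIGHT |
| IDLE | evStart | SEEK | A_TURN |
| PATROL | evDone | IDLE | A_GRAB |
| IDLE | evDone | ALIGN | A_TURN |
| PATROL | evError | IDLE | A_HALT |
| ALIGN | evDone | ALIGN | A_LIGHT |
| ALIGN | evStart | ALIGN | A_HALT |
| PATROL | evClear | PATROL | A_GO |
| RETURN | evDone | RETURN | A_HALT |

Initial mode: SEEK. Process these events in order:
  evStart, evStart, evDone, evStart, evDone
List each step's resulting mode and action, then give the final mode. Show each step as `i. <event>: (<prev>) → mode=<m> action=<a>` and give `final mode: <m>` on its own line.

final mode: RETURN

1. evStart: (SEEK) → mode=RETURN action=A_HALT
2. evStart: (RETURN) → mode=SEEK action=A_LIGHT
3. evDone: (SEEK) → mode=PATROL action=A_GRAB
4. evStart: (PATROL) → mode=RETURN action=A_HALT
5. evDone: (RETURN) → mode=RETURN action=A_HALT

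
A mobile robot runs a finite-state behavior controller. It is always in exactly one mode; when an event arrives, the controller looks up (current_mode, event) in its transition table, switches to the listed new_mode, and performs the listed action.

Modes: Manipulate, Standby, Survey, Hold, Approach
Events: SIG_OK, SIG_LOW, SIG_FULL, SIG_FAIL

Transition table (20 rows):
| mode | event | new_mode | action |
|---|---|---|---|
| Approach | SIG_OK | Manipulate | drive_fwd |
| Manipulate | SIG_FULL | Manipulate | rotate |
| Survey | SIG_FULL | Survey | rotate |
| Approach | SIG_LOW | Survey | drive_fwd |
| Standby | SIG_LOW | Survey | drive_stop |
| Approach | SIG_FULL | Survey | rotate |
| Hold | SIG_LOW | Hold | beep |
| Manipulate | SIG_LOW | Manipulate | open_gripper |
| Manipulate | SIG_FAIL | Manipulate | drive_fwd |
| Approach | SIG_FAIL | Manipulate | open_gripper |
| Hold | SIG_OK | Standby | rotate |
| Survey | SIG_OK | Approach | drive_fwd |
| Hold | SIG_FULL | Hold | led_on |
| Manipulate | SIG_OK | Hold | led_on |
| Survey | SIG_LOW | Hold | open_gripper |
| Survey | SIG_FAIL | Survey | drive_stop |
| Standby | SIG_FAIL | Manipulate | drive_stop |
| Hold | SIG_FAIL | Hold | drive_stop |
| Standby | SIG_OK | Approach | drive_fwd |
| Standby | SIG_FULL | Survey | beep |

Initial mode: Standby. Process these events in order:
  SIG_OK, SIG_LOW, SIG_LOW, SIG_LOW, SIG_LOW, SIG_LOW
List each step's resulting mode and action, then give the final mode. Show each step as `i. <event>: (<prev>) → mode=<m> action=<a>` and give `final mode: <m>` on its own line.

final mode: Hold

1. SIG_OK: (Standby) → mode=Approach action=drive_fwd
2. SIG_LOW: (Approach) → mode=Survey action=drive_fwd
3. SIG_LOW: (Survey) → mode=Hold action=open_gripper
4. SIG_LOW: (Hold) → mode=Hold action=beep
5. SIG_LOW: (Hold) → mode=Hold action=beep
6. SIG_LOW: (Hold) → mode=Hold action=beep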